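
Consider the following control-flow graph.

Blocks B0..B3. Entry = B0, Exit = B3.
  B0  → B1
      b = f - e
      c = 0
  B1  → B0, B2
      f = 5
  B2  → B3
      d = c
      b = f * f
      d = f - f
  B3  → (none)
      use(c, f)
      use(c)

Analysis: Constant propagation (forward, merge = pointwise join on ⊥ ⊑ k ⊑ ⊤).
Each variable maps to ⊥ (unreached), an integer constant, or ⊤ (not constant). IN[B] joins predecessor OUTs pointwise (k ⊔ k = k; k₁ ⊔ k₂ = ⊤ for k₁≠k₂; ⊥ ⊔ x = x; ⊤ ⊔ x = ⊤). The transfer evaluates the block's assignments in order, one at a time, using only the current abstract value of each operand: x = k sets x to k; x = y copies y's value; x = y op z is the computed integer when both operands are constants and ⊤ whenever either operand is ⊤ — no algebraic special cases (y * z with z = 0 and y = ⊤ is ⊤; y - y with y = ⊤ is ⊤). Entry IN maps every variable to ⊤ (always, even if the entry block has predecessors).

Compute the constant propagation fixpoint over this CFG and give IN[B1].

Fixpoint table:
  B0:   IN=(all ⊤)   OUT={c:0; rest ⊤}
  B1:   IN={c:0; rest ⊤}   OUT={c:0, f:5; rest ⊤}
  B2:   IN={c:0, f:5; rest ⊤}   OUT={b:25, c:0, d:0, f:5; rest ⊤}
  B3:   IN={b:25, c:0, d:0, f:5; rest ⊤}   OUT={b:25, c:0, d:0, f:5; rest ⊤}

Merge at B1: IN[B1] = OUT[B0] = {a: ⊤, b: ⊤, c: 0, d: ⊤, e: ⊤, f: ⊤}

Answer: {a: ⊤, b: ⊤, c: 0, d: ⊤, e: ⊤, f: ⊤}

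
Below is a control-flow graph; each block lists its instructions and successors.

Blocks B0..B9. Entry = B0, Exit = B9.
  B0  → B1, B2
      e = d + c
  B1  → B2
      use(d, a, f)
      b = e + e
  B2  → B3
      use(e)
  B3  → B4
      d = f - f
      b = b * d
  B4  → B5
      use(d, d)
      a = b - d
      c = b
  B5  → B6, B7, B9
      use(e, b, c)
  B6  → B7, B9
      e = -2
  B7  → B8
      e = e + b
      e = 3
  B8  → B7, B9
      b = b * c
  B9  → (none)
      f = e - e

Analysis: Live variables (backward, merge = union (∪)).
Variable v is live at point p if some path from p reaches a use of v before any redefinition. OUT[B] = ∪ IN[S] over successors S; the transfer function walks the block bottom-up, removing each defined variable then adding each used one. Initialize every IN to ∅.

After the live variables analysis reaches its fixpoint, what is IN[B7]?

Fixpoint table:
  B0: | IN={a, b, c, d, f} | OUT={a, b, d, e, f}
  B1: | IN={a, d, e, f} | OUT={b, e, f}
  B2: | IN={b, e, f} | OUT={b, e, f}
  B3: | IN={b, e, f} | OUT={b, d, e}
  B4: | IN={b, d, e} | OUT={b, c, e}
  B5: | IN={b, c, e} | OUT={b, c, e}
  B6: | IN={b, c} | OUT={b, c, e}
  B7: | IN={b, c, e} | OUT={b, c, e}
  B8: | IN={b, c, e} | OUT={b, c, e}
  B9: | IN={e} | OUT={}

Merge at B7: OUT[B7] = IN[B8] = {b, c, e}
Applying B7's transfer function to that OUT value gives IN[B7] (row B7 above).

Answer: {b, c, e}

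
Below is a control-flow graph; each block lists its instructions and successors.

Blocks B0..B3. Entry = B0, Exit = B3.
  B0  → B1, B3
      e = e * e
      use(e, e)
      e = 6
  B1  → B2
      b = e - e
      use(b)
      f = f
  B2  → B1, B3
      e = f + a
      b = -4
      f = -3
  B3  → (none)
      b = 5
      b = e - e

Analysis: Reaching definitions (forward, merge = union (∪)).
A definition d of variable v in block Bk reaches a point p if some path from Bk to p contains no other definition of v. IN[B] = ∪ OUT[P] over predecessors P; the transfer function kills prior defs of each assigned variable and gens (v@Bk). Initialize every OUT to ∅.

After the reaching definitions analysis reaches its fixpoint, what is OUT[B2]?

Fixpoint table:
  B0:   IN={}   OUT={e@B0}
  B1:   IN={b@B2, e@B0, e@B2, f@B2}   OUT={b@B1, e@B0, e@B2, f@B1}
  B2:   IN={b@B1, e@B0, e@B2, f@B1}   OUT={b@B2, e@B2, f@B2}
  B3:   IN={b@B2, e@B0, e@B2, f@B2}   OUT={b@B3, e@B0, e@B2, f@B2}

Merge at B2: IN[B2] = OUT[B1] = {b@B1, e@B0, e@B2, f@B1}
Applying B2's transfer function to that IN value gives OUT[B2] (row B2 above).

Answer: {b@B2, e@B2, f@B2}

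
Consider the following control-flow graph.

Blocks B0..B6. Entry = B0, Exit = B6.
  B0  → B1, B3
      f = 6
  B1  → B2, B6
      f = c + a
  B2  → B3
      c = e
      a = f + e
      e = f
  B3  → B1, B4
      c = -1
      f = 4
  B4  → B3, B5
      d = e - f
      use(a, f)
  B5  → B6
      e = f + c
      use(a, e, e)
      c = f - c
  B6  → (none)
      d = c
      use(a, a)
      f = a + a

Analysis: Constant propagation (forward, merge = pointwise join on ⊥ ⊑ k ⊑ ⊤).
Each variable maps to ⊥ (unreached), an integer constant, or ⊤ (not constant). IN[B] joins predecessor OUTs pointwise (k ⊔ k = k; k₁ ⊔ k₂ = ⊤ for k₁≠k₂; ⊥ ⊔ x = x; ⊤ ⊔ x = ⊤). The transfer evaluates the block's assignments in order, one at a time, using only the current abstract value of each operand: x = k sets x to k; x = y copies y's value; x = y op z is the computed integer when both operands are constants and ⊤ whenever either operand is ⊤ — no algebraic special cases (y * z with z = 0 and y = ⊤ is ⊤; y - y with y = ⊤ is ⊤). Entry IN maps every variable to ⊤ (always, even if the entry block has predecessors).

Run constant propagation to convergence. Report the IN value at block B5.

Converged values:
  B0: | IN=(all ⊤) | OUT={f:6; rest ⊤}
  B1: | IN=(all ⊤) | OUT=(all ⊤)
  B2: | IN=(all ⊤) | OUT=(all ⊤)
  B3: | IN=(all ⊤) | OUT={c:-1, f:4; rest ⊤}
  B4: | IN={c:-1, f:4; rest ⊤} | OUT={c:-1, f:4; rest ⊤}
  B5: | IN={c:-1, f:4; rest ⊤} | OUT={c:5, e:3, f:4; rest ⊤}
  B6: | IN=(all ⊤) | OUT=(all ⊤)

Merge at B5: IN[B5] = OUT[B4] = {a: ⊤, b: ⊤, c: -1, d: ⊤, e: ⊤, f: 4}

Answer: {a: ⊤, b: ⊤, c: -1, d: ⊤, e: ⊤, f: 4}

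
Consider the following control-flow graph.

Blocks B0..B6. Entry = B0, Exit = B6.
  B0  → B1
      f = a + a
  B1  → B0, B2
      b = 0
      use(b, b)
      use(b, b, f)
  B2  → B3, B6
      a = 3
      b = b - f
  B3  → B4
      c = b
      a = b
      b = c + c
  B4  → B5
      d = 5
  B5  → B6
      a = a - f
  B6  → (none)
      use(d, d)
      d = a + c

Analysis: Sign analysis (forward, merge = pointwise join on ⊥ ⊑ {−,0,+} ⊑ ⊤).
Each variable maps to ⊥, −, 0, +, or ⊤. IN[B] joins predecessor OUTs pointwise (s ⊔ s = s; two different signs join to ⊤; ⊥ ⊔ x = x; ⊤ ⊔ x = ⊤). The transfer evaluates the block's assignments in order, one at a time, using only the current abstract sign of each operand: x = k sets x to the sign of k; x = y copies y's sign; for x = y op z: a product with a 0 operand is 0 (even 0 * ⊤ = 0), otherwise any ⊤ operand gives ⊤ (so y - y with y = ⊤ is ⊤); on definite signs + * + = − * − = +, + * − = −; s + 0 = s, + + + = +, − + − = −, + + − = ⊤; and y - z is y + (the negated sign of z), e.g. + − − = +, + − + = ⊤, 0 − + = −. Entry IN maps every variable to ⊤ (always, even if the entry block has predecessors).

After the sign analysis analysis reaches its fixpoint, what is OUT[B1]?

Answer: {a: ⊤, b: 0, c: ⊤, d: ⊤, e: ⊤, f: ⊤}

Trace:
Fixpoint table:
  B0:  IN=(all ⊤)  OUT=(all ⊤)
  B1:  IN=(all ⊤)  OUT={b:0; rest ⊤}
  B2:  IN={b:0; rest ⊤}  OUT={a:+; rest ⊤}
  B3:  IN={a:+; rest ⊤}  OUT=(all ⊤)
  B4:  IN=(all ⊤)  OUT={d:+; rest ⊤}
  B5:  IN={d:+; rest ⊤}  OUT={d:+; rest ⊤}
  B6:  IN=(all ⊤)  OUT=(all ⊤)

Merge at B1: IN[B1] = OUT[B0] = {a: ⊤, b: ⊤, c: ⊤, d: ⊤, e: ⊤, f: ⊤}
Applying B1's transfer function to that IN value gives OUT[B1] (row B1 above).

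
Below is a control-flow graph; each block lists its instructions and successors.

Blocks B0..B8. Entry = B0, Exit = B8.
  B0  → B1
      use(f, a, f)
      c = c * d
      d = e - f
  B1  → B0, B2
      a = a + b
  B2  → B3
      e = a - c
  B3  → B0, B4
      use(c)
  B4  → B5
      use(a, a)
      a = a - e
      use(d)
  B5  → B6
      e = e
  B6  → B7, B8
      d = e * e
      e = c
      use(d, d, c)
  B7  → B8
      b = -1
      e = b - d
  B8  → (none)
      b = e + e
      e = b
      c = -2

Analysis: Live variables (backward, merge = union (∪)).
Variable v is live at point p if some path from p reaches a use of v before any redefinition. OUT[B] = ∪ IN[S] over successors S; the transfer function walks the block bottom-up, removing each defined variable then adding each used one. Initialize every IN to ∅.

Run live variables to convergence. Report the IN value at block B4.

Fixpoint table:
  B0:   IN={a, b, c, d, e, f}   OUT={a, b, c, d, e, f}
  B1:   IN={a, b, c, d, e, f}   OUT={a, b, c, d, e, f}
  B2:   IN={a, b, c, d, f}   OUT={a, b, c, d, e, f}
  B3:   IN={a, b, c, d, e, f}   OUT={a, b, c, d, e, f}
  B4:   IN={a, c, d, e}   OUT={c, e}
  B5:   IN={c, e}   OUT={c, e}
  B6:   IN={c, e}   OUT={d, e}
  B7:   IN={d}   OUT={e}
  B8:   IN={e}   OUT={}

Merge at B4: OUT[B4] = IN[B5] = {c, e}
Applying B4's transfer function to that OUT value gives IN[B4] (row B4 above).

Answer: {a, c, d, e}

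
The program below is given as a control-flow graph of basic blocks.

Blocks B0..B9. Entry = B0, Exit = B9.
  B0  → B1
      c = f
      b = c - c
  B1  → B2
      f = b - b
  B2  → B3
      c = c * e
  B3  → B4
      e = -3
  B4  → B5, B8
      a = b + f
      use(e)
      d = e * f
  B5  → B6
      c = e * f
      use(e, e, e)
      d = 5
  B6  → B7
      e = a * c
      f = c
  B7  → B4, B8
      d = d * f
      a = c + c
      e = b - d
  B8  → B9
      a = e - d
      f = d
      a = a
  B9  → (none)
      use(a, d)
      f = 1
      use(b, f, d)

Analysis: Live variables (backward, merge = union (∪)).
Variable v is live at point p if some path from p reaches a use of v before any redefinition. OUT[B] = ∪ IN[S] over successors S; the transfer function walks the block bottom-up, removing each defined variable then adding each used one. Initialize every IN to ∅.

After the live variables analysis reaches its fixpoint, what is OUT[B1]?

Per-block solution:
  B0: | IN={e, f} | OUT={b, c, e}
  B1: | IN={b, c, e} | OUT={b, c, e, f}
  B2: | IN={b, c, e, f} | OUT={b, f}
  B3: | IN={b, f} | OUT={b, e, f}
  B4: | IN={b, e, f} | OUT={a, b, d, e, f}
  B5: | IN={a, b, e, f} | OUT={a, b, c, d}
  B6: | IN={a, b, c, d} | OUT={b, c, d, f}
  B7: | IN={b, c, d, f} | OUT={b, d, e, f}
  B8: | IN={b, d, e} | OUT={a, b, d}
  B9: | IN={a, b, d} | OUT={}

Merge at B1: OUT[B1] = IN[B2] = {b, c, e, f}

Answer: {b, c, e, f}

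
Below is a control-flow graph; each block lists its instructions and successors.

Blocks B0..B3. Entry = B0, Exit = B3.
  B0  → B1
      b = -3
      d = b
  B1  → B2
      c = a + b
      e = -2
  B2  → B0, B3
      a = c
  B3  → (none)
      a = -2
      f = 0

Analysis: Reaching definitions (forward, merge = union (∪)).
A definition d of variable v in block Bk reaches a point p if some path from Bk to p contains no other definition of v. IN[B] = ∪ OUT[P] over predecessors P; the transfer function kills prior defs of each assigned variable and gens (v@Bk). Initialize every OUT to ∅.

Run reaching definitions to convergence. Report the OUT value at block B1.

Answer: {a@B2, b@B0, c@B1, d@B0, e@B1}

Derivation:
Fixpoint table:
  B0: | IN={a@B2, b@B0, c@B1, d@B0, e@B1} | OUT={a@B2, b@B0, c@B1, d@B0, e@B1}
  B1: | IN={a@B2, b@B0, c@B1, d@B0, e@B1} | OUT={a@B2, b@B0, c@B1, d@B0, e@B1}
  B2: | IN={a@B2, b@B0, c@B1, d@B0, e@B1} | OUT={a@B2, b@B0, c@B1, d@B0, e@B1}
  B3: | IN={a@B2, b@B0, c@B1, d@B0, e@B1} | OUT={a@B3, b@B0, c@B1, d@B0, e@B1, f@B3}

Merge at B1: IN[B1] = OUT[B0] = {a@B2, b@B0, c@B1, d@B0, e@B1}
Applying B1's transfer function to that IN value gives OUT[B1] (row B1 above).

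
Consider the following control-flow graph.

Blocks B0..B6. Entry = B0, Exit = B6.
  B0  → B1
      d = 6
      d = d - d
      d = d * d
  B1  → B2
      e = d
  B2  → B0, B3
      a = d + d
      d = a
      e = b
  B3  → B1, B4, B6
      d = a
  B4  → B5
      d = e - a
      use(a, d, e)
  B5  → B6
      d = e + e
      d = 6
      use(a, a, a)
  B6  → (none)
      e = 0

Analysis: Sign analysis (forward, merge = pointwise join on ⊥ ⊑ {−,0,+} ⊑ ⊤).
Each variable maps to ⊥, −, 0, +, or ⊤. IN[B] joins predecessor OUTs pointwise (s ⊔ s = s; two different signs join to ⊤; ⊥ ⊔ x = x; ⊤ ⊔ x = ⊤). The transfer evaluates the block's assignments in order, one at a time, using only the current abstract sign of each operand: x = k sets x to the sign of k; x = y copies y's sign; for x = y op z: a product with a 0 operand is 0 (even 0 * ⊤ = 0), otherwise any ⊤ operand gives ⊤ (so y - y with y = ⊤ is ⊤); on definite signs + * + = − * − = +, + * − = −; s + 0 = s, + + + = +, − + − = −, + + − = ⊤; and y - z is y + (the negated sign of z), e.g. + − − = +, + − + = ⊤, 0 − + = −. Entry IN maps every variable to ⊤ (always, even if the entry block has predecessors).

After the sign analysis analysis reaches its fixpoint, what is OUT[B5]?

Fixpoint table:
  B0:  IN=(all ⊤)  OUT=(all ⊤)
  B1:  IN=(all ⊤)  OUT=(all ⊤)
  B2:  IN=(all ⊤)  OUT=(all ⊤)
  B3:  IN=(all ⊤)  OUT=(all ⊤)
  B4:  IN=(all ⊤)  OUT=(all ⊤)
  B5:  IN=(all ⊤)  OUT={d:+; rest ⊤}
  B6:  IN=(all ⊤)  OUT={e:0; rest ⊤}

Merge at B5: IN[B5] = OUT[B4] = {a: ⊤, b: ⊤, c: ⊤, d: ⊤, e: ⊤, f: ⊤}
Applying B5's transfer function to that IN value gives OUT[B5] (row B5 above).

Answer: {a: ⊤, b: ⊤, c: ⊤, d: +, e: ⊤, f: ⊤}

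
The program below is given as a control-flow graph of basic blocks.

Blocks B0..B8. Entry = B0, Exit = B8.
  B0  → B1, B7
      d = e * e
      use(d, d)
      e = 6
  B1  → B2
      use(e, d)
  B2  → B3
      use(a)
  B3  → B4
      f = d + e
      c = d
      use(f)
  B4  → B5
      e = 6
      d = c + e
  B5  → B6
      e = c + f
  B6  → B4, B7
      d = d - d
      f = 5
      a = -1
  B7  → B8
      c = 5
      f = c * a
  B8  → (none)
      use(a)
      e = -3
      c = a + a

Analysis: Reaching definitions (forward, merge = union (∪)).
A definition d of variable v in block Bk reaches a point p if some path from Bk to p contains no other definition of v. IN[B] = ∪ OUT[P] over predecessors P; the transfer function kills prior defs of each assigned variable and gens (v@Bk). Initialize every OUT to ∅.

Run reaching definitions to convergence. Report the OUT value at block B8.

Answer: {a@B6, c@B8, d@B0, d@B6, e@B8, f@B7}

Derivation:
Converged values:
  B0: | IN={} | OUT={d@B0, e@B0}
  B1: | IN={d@B0, e@B0} | OUT={d@B0, e@B0}
  B2: | IN={d@B0, e@B0} | OUT={d@B0, e@B0}
  B3: | IN={d@B0, e@B0} | OUT={c@B3, d@B0, e@B0, f@B3}
  B4: | IN={a@B6, c@B3, d@B0, d@B6, e@B0, e@B5, f@B3, f@B6} | OUT={a@B6, c@B3, d@B4, e@B4, f@B3, f@B6}
  B5: | IN={a@B6, c@B3, d@B4, e@B4, f@B3, f@B6} | OUT={a@B6, c@B3, d@B4, e@B5, f@B3, f@B6}
  B6: | IN={a@B6, c@B3, d@B4, e@B5, f@B3, f@B6} | OUT={a@B6, c@B3, d@B6, e@B5, f@B6}
  B7: | IN={a@B6, c@B3, d@B0, d@B6, e@B0, e@B5, f@B6} | OUT={a@B6, c@B7, d@B0, d@B6, e@B0, e@B5, f@B7}
  B8: | IN={a@B6, c@B7, d@B0, d@B6, e@B0, e@B5, f@B7} | OUT={a@B6, c@B8, d@B0, d@B6, e@B8, f@B7}

Merge at B8: IN[B8] = OUT[B7] = {a@B6, c@B7, d@B0, d@B6, e@B0, e@B5, f@B7}
Applying B8's transfer function to that IN value gives OUT[B8] (row B8 above).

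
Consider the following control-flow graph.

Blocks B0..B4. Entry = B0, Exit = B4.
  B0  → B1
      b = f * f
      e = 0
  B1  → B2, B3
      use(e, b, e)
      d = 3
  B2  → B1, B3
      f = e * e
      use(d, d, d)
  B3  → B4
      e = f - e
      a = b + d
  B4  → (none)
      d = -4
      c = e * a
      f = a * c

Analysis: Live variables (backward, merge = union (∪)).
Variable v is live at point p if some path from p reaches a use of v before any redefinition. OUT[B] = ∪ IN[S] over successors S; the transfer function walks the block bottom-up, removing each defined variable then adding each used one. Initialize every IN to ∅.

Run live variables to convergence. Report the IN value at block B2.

Per-block solution:
  B0: | IN={f} | OUT={b, e, f}
  B1: | IN={b, e, f} | OUT={b, d, e, f}
  B2: | IN={b, d, e} | OUT={b, d, e, f}
  B3: | IN={b, d, e, f} | OUT={a, e}
  B4: | IN={a, e} | OUT={}

Merge at B2: OUT[B2] = IN[B1] ⊔ IN[B3] = {b, d, e, f}
Applying B2's transfer function to that OUT value gives IN[B2] (row B2 above).

Answer: {b, d, e}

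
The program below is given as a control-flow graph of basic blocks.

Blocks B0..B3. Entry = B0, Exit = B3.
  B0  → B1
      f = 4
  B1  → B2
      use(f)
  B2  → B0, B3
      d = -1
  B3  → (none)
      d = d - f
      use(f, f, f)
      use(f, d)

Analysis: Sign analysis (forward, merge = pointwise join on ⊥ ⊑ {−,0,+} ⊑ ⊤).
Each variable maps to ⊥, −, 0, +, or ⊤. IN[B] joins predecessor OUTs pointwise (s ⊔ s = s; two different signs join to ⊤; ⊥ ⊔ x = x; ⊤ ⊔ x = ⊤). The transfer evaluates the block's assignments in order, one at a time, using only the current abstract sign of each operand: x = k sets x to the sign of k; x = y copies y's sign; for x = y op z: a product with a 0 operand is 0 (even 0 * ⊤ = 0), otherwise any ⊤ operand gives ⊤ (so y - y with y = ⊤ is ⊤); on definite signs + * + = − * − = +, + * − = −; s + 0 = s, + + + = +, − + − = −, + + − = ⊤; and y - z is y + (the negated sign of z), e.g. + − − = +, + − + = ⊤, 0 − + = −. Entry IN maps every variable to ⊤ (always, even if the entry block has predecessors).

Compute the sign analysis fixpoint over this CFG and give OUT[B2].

Fixpoint table:
  B0:  IN=(all ⊤)  OUT={f:+; rest ⊤}
  B1:  IN={f:+; rest ⊤}  OUT={f:+; rest ⊤}
  B2:  IN={f:+; rest ⊤}  OUT={d:-, f:+; rest ⊤}
  B3:  IN={d:-, f:+; rest ⊤}  OUT={d:-, f:+; rest ⊤}

Merge at B2: IN[B2] = OUT[B1] = {a: ⊤, b: ⊤, c: ⊤, d: ⊤, e: ⊤, f: +}
Applying B2's transfer function to that IN value gives OUT[B2] (row B2 above).

Answer: {a: ⊤, b: ⊤, c: ⊤, d: -, e: ⊤, f: +}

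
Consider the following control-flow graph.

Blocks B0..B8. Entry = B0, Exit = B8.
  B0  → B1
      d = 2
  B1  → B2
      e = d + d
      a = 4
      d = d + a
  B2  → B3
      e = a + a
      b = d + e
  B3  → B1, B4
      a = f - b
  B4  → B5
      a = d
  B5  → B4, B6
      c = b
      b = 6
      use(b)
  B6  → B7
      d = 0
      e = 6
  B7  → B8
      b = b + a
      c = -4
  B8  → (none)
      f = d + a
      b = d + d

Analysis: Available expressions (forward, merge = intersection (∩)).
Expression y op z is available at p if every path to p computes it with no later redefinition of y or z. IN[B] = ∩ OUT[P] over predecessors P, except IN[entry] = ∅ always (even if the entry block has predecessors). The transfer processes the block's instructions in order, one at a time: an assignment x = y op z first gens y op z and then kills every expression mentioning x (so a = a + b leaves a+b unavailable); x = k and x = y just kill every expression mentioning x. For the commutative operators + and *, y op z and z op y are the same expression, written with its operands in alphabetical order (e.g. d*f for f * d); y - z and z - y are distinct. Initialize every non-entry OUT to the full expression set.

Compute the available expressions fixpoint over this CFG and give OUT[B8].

Per-block solution:
  B0:  IN={}  OUT={}
  B1:  IN={}  OUT={}
  B2:  IN={}  OUT={a+a, d+e}
  B3:  IN={a+a, d+e}  OUT={d+e, f-b}
  B4:  IN={d+e}  OUT={d+e}
  B5:  IN={d+e}  OUT={d+e}
  B6:  IN={d+e}  OUT={}
  B7:  IN={}  OUT={}
  B8:  IN={}  OUT={a+d, d+d}

Merge at B8: IN[B8] = OUT[B7] = {}
Applying B8's transfer function to that IN value gives OUT[B8] (row B8 above).

Answer: {a+d, d+d}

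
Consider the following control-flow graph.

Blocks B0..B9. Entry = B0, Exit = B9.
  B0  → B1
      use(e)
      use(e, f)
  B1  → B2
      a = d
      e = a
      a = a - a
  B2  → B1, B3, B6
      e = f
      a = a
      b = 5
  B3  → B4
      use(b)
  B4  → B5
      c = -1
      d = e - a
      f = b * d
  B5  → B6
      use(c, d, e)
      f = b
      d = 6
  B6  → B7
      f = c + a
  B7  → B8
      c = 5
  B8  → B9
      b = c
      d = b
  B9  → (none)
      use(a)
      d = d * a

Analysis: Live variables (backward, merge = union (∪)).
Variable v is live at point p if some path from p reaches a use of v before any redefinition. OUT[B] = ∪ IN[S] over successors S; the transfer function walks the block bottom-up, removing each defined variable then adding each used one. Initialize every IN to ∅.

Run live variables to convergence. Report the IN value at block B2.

Answer: {a, c, d, f}

Derivation:
Fixpoint table:
  B0:   IN={c, d, e, f}   OUT={c, d, f}
  B1:   IN={c, d, f}   OUT={a, c, d, f}
  B2:   IN={a, c, d, f}   OUT={a, b, c, d, e, f}
  B3:   IN={a, b, e}   OUT={a, b, e}
  B4:   IN={a, b, e}   OUT={a, b, c, d, e}
  B5:   IN={a, b, c, d, e}   OUT={a, c}
  B6:   IN={a, c}   OUT={a}
  B7:   IN={a}   OUT={a, c}
  B8:   IN={a, c}   OUT={a, d}
  B9:   IN={a, d}   OUT={}

Merge at B2: OUT[B2] = IN[B1] ⊔ IN[B3] ⊔ IN[B6] = {a, b, c, d, e, f}
Applying B2's transfer function to that OUT value gives IN[B2] (row B2 above).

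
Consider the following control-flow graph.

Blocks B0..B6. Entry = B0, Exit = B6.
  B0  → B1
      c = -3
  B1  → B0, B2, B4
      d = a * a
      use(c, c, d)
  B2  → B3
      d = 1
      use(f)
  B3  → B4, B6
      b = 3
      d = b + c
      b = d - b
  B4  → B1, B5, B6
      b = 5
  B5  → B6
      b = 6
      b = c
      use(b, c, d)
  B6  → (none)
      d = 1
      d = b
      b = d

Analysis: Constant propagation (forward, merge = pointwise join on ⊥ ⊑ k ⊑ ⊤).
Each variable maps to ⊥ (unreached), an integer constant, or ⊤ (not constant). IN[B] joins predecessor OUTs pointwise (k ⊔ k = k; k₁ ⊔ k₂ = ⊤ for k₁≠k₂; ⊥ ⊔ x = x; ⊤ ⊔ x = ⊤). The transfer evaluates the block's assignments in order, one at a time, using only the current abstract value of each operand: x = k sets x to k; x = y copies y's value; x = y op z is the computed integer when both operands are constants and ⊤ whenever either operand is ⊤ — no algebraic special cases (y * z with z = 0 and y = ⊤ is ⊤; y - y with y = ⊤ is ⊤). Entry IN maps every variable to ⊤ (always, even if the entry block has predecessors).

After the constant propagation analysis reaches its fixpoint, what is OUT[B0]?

Answer: {a: ⊤, b: ⊤, c: -3, d: ⊤, e: ⊤, f: ⊤}

Trace:
Converged values:
  B0: | IN=(all ⊤) | OUT={c:-3; rest ⊤}
  B1: | IN={c:-3; rest ⊤} | OUT={c:-3; rest ⊤}
  B2: | IN={c:-3; rest ⊤} | OUT={c:-3, d:1; rest ⊤}
  B3: | IN={c:-3, d:1; rest ⊤} | OUT={b:-3, c:-3, d:0; rest ⊤}
  B4: | IN={c:-3; rest ⊤} | OUT={b:5, c:-3; rest ⊤}
  B5: | IN={b:5, c:-3; rest ⊤} | OUT={b:-3, c:-3; rest ⊤}
  B6: | IN={c:-3; rest ⊤} | OUT={c:-3; rest ⊤}

Merge at B0 (entry node, so the boundary value (all ⊤) is joined with the incoming edge(s)): IN[B0] = (all ⊤) ⊔ OUT[B1] = {a: ⊤, b: ⊤, c: ⊤, d: ⊤, e: ⊤, f: ⊤}
Applying B0's transfer function to that IN value gives OUT[B0] (row B0 above).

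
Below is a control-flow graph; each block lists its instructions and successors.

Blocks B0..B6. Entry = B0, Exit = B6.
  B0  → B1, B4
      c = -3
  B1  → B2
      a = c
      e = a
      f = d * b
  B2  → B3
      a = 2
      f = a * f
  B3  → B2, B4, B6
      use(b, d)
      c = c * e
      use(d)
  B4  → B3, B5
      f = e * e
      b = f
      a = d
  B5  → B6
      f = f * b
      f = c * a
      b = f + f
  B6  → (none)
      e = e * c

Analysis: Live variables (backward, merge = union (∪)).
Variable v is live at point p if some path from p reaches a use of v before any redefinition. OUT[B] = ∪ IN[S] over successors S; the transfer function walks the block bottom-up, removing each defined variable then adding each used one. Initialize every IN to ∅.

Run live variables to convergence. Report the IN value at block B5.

Fixpoint table:
  B0: | IN={b, d, e} | OUT={b, c, d, e}
  B1: | IN={b, c, d} | OUT={b, c, d, e, f}
  B2: | IN={b, c, d, e, f} | OUT={b, c, d, e, f}
  B3: | IN={b, c, d, e, f} | OUT={b, c, d, e, f}
  B4: | IN={c, d, e} | OUT={a, b, c, d, e, f}
  B5: | IN={a, b, c, e, f} | OUT={c, e}
  B6: | IN={c, e} | OUT={}

Merge at B5: OUT[B5] = IN[B6] = {c, e}
Applying B5's transfer function to that OUT value gives IN[B5] (row B5 above).

Answer: {a, b, c, e, f}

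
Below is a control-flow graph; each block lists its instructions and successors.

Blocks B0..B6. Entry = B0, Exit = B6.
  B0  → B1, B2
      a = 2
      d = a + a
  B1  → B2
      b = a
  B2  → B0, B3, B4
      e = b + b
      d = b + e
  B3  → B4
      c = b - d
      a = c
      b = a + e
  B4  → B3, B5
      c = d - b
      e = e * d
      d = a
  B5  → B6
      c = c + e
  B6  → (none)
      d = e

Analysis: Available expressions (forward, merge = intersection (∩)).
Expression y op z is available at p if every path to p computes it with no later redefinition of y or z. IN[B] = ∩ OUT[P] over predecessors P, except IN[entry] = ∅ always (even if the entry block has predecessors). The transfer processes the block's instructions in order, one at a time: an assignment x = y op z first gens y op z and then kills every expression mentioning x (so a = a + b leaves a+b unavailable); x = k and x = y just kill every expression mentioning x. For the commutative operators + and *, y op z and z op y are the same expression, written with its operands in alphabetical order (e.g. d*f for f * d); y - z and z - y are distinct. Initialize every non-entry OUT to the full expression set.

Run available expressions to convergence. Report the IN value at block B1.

Answer: {a+a}

Trace:
Per-block solution:
  B0: | IN={} | OUT={a+a}
  B1: | IN={a+a} | OUT={a+a}
  B2: | IN={a+a} | OUT={a+a, b+b, b+e}
  B3: | IN={} | OUT={a+e}
  B4: | IN={} | OUT={}
  B5: | IN={} | OUT={}
  B6: | IN={} | OUT={}

Merge at B1: IN[B1] = OUT[B0] = {a+a}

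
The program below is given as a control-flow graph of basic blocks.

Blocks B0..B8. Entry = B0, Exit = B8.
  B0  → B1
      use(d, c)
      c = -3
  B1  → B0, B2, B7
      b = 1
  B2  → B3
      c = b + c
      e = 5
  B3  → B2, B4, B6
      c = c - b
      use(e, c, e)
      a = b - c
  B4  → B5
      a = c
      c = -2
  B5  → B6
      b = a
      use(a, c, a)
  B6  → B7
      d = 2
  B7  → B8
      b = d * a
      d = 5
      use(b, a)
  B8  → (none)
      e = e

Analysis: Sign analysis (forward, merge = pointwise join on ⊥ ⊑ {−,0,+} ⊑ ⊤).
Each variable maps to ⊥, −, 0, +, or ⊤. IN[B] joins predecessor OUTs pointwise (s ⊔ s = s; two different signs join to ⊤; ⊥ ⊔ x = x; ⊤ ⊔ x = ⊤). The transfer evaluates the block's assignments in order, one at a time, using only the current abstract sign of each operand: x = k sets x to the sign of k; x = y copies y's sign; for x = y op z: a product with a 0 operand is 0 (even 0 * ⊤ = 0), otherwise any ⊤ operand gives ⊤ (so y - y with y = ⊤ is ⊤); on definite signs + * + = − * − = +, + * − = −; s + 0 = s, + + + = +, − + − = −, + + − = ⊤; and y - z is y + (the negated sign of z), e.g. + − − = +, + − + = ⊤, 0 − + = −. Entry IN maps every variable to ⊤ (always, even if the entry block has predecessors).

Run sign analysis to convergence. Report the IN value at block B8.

Fixpoint table:
  B0: | IN=(all ⊤) | OUT={c:-; rest ⊤}
  B1: | IN={c:-; rest ⊤} | OUT={b:+, c:-; rest ⊤}
  B2: | IN={b:+; rest ⊤} | OUT={b:+, e:+; rest ⊤}
  B3: | IN={b:+, e:+; rest ⊤} | OUT={b:+, e:+; rest ⊤}
  B4: | IN={b:+, e:+; rest ⊤} | OUT={b:+, c:-, e:+; rest ⊤}
  B5: | IN={b:+, c:-, e:+; rest ⊤} | OUT={c:-, e:+; rest ⊤}
  B6: | IN={e:+; rest ⊤} | OUT={d:+, e:+; rest ⊤}
  B7: | IN=(all ⊤) | OUT={d:+; rest ⊤}
  B8: | IN={d:+; rest ⊤} | OUT={d:+; rest ⊤}

Merge at B8: IN[B8] = OUT[B7] = {a: ⊤, b: ⊤, c: ⊤, d: +, e: ⊤, f: ⊤}

Answer: {a: ⊤, b: ⊤, c: ⊤, d: +, e: ⊤, f: ⊤}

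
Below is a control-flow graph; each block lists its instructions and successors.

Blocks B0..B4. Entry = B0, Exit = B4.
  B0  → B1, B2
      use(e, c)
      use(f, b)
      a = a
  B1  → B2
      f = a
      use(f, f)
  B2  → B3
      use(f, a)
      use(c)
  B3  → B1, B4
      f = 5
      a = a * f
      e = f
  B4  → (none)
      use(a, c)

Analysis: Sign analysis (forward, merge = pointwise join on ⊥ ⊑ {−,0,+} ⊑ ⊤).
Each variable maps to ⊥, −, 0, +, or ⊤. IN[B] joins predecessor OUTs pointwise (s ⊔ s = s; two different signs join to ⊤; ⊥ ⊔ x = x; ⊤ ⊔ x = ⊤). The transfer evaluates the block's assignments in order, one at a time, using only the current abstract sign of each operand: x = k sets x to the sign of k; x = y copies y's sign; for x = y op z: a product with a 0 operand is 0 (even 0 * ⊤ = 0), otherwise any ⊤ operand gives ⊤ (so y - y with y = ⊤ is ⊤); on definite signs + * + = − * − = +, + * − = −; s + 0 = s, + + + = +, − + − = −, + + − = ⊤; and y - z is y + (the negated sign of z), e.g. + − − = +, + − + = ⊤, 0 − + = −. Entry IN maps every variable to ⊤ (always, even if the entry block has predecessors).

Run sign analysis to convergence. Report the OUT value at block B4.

Answer: {a: ⊤, b: ⊤, c: ⊤, d: ⊤, e: +, f: +}

Derivation:
Converged values:
  B0: | IN=(all ⊤) | OUT=(all ⊤)
  B1: | IN=(all ⊤) | OUT=(all ⊤)
  B2: | IN=(all ⊤) | OUT=(all ⊤)
  B3: | IN=(all ⊤) | OUT={e:+, f:+; rest ⊤}
  B4: | IN={e:+, f:+; rest ⊤} | OUT={e:+, f:+; rest ⊤}

Merge at B4: IN[B4] = OUT[B3] = {a: ⊤, b: ⊤, c: ⊤, d: ⊤, e: +, f: +}
Applying B4's transfer function to that IN value gives OUT[B4] (row B4 above).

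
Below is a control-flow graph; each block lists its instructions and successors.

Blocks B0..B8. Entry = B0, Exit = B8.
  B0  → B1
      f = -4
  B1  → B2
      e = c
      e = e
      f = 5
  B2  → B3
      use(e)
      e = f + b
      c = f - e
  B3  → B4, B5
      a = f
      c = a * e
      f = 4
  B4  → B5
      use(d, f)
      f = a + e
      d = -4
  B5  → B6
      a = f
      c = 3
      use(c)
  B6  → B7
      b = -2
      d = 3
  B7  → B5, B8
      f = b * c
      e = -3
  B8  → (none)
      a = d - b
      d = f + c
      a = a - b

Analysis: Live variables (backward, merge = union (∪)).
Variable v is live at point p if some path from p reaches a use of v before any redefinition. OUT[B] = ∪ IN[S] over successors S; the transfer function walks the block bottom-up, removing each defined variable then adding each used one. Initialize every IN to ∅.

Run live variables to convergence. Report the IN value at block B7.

Converged values:
  B0: | IN={b, c, d} | OUT={b, c, d}
  B1: | IN={b, c, d} | OUT={b, d, e, f}
  B2: | IN={b, d, e, f} | OUT={d, e, f}
  B3: | IN={d, e, f} | OUT={a, d, e, f}
  B4: | IN={a, d, e, f} | OUT={f}
  B5: | IN={f} | OUT={c}
  B6: | IN={c} | OUT={b, c, d}
  B7: | IN={b, c, d} | OUT={b, c, d, f}
  B8: | IN={b, c, d, f} | OUT={}

Merge at B7: OUT[B7] = IN[B5] ⊔ IN[B8] = {b, c, d, f}
Applying B7's transfer function to that OUT value gives IN[B7] (row B7 above).

Answer: {b, c, d}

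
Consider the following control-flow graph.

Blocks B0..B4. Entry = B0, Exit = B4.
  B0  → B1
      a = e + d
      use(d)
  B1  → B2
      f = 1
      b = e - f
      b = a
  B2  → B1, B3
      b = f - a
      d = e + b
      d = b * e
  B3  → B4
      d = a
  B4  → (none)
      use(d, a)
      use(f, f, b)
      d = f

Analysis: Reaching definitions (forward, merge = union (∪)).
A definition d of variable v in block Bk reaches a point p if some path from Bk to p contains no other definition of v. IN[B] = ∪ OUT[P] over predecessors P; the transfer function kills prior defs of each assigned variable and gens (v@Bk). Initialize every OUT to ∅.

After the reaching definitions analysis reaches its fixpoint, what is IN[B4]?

Answer: {a@B0, b@B2, d@B3, f@B1}

Trace:
Per-block solution:
  B0:  IN={}  OUT={a@B0}
  B1:  IN={a@B0, b@B2, d@B2, f@B1}  OUT={a@B0, b@B1, d@B2, f@B1}
  B2:  IN={a@B0, b@B1, d@B2, f@B1}  OUT={a@B0, b@B2, d@B2, f@B1}
  B3:  IN={a@B0, b@B2, d@B2, f@B1}  OUT={a@B0, b@B2, d@B3, f@B1}
  B4:  IN={a@B0, b@B2, d@B3, f@B1}  OUT={a@B0, b@B2, d@B4, f@B1}

Merge at B4: IN[B4] = OUT[B3] = {a@B0, b@B2, d@B3, f@B1}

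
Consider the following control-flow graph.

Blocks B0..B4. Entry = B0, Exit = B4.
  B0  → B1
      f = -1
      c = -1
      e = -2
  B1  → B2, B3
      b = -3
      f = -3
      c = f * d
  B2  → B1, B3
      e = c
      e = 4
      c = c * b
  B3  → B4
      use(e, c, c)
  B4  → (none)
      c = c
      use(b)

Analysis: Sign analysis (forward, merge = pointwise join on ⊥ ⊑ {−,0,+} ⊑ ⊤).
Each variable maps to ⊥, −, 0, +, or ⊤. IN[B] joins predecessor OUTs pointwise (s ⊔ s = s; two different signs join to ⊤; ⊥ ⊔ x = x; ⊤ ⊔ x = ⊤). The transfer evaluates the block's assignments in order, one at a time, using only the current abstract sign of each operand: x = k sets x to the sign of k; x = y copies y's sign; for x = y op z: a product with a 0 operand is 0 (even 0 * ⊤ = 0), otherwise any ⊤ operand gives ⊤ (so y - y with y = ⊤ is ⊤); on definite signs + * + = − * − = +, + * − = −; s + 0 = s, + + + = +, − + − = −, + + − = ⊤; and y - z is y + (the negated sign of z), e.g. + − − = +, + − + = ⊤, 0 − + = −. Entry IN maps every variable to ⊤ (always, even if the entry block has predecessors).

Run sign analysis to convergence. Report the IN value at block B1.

Per-block solution:
  B0:  IN=(all ⊤)  OUT={c:-, e:-, f:-; rest ⊤}
  B1:  IN={f:-; rest ⊤}  OUT={b:-, f:-; rest ⊤}
  B2:  IN={b:-, f:-; rest ⊤}  OUT={b:-, e:+, f:-; rest ⊤}
  B3:  IN={b:-, f:-; rest ⊤}  OUT={b:-, f:-; rest ⊤}
  B4:  IN={b:-, f:-; rest ⊤}  OUT={b:-, f:-; rest ⊤}

Merge at B1: IN[B1] = OUT[B0] ⊔ OUT[B2] = {a: ⊤, b: ⊤, c: ⊤, d: ⊤, e: ⊤, f: -}

Answer: {a: ⊤, b: ⊤, c: ⊤, d: ⊤, e: ⊤, f: -}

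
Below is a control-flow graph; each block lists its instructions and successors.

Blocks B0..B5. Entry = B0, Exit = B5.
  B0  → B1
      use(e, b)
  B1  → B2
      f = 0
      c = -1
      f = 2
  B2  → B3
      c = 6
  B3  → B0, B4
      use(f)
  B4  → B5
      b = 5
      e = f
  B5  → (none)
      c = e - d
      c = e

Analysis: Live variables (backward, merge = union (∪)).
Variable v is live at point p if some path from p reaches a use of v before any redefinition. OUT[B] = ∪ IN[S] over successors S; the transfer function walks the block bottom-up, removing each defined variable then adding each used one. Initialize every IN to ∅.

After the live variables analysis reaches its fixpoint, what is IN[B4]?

Per-block solution:
  B0:  IN={b, d, e}  OUT={b, d, e}
  B1:  IN={b, d, e}  OUT={b, d, e, f}
  B2:  IN={b, d, e, f}  OUT={b, d, e, f}
  B3:  IN={b, d, e, f}  OUT={b, d, e, f}
  B4:  IN={d, f}  OUT={d, e}
  B5:  IN={d, e}  OUT={}

Merge at B4: OUT[B4] = IN[B5] = {d, e}
Applying B4's transfer function to that OUT value gives IN[B4] (row B4 above).

Answer: {d, f}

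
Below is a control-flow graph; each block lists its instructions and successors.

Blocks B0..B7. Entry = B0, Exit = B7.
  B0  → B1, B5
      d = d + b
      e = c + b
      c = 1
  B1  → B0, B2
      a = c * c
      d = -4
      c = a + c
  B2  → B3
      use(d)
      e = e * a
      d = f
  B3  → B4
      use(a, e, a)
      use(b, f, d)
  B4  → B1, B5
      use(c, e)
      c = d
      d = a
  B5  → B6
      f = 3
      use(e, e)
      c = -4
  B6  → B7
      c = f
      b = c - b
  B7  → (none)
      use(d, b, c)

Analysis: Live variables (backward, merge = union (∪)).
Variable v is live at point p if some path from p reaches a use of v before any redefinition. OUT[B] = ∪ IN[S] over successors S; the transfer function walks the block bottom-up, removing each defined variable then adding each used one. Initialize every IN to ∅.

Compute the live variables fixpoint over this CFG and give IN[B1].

Fixpoint table:
  B0:  IN={b, c, d, f}  OUT={b, c, d, e, f}
  B1:  IN={b, c, e, f}  OUT={a, b, c, d, e, f}
  B2:  IN={a, b, c, d, e, f}  OUT={a, b, c, d, e, f}
  B3:  IN={a, b, c, d, e, f}  OUT={a, b, c, d, e, f}
  B4:  IN={a, b, c, d, e, f}  OUT={b, c, d, e, f}
  B5:  IN={b, d, e}  OUT={b, d, f}
  B6:  IN={b, d, f}  OUT={b, c, d}
  B7:  IN={b, c, d}  OUT={}

Merge at B1: OUT[B1] = IN[B0] ⊔ IN[B2] = {a, b, c, d, e, f}
Applying B1's transfer function to that OUT value gives IN[B1] (row B1 above).

Answer: {b, c, e, f}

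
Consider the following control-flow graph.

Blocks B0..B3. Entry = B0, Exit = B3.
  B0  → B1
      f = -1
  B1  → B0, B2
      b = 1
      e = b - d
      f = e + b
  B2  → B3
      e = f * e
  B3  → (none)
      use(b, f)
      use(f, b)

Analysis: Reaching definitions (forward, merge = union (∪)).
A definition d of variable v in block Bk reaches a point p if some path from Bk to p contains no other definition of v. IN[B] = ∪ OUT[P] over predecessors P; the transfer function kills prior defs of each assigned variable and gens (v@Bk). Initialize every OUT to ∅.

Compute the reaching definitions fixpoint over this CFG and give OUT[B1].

Answer: {b@B1, e@B1, f@B1}

Derivation:
Per-block solution:
  B0:  IN={b@B1, e@B1, f@B1}  OUT={b@B1, e@B1, f@B0}
  B1:  IN={b@B1, e@B1, f@B0}  OUT={b@B1, e@B1, f@B1}
  B2:  IN={b@B1, e@B1, f@B1}  OUT={b@B1, e@B2, f@B1}
  B3:  IN={b@B1, e@B2, f@B1}  OUT={b@B1, e@B2, f@B1}

Merge at B1: IN[B1] = OUT[B0] = {b@B1, e@B1, f@B0}
Applying B1's transfer function to that IN value gives OUT[B1] (row B1 above).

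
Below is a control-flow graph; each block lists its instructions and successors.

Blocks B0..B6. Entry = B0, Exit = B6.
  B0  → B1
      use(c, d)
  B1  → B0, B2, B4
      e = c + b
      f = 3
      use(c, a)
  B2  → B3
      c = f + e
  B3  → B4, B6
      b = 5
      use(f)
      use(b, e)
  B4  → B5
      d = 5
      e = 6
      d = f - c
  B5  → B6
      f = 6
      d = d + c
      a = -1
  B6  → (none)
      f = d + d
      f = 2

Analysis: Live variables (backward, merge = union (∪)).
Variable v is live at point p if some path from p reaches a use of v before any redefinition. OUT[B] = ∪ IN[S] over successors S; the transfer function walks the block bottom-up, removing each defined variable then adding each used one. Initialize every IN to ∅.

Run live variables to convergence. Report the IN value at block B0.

Answer: {a, b, c, d}

Trace:
Converged values:
  B0: | IN={a, b, c, d} | OUT={a, b, c, d}
  B1: | IN={a, b, c, d} | OUT={a, b, c, d, e, f}
  B2: | IN={d, e, f} | OUT={c, d, e, f}
  B3: | IN={c, d, e, f} | OUT={c, d, f}
  B4: | IN={c, f} | OUT={c, d}
  B5: | IN={c, d} | OUT={d}
  B6: | IN={d} | OUT={}

Merge at B0: OUT[B0] = IN[B1] = {a, b, c, d}
Applying B0's transfer function to that OUT value gives IN[B0] (row B0 above).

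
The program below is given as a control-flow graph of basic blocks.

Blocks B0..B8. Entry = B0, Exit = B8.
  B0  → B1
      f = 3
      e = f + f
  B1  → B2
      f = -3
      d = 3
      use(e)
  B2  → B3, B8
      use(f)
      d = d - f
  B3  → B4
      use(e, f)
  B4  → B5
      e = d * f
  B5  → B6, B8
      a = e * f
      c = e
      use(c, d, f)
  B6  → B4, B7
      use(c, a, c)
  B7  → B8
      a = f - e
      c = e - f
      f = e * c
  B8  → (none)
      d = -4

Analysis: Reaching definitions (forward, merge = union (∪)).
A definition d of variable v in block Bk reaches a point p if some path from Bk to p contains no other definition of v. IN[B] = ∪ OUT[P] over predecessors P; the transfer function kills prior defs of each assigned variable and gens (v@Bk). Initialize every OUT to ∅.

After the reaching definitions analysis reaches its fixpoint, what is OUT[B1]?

Converged values:
  B0:  IN={}  OUT={e@B0, f@B0}
  B1:  IN={e@B0, f@B0}  OUT={d@B1, e@B0, f@B1}
  B2:  IN={d@B1, e@B0, f@B1}  OUT={d@B2, e@B0, f@B1}
  B3:  IN={d@B2, e@B0, f@B1}  OUT={d@B2, e@B0, f@B1}
  B4:  IN={a@B5, c@B5, d@B2, e@B0, e@B4, f@B1}  OUT={a@B5, c@B5, d@B2, e@B4, f@B1}
  B5:  IN={a@B5, c@B5, d@B2, e@B4, f@B1}  OUT={a@B5, c@B5, d@B2, e@B4, f@B1}
  B6:  IN={a@B5, c@B5, d@B2, e@B4, f@B1}  OUT={a@B5, c@B5, d@B2, e@B4, f@B1}
  B7:  IN={a@B5, c@B5, d@B2, e@B4, f@B1}  OUT={a@B7, c@B7, d@B2, e@B4, f@B7}
  B8:  IN={a@B5, a@B7, c@B5, c@B7, d@B2, e@B0, e@B4, f@B1, f@B7}  OUT={a@B5, a@B7, c@B5, c@B7, d@B8, e@B0, e@B4, f@B1, f@B7}

Merge at B1: IN[B1] = OUT[B0] = {e@B0, f@B0}
Applying B1's transfer function to that IN value gives OUT[B1] (row B1 above).

Answer: {d@B1, e@B0, f@B1}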